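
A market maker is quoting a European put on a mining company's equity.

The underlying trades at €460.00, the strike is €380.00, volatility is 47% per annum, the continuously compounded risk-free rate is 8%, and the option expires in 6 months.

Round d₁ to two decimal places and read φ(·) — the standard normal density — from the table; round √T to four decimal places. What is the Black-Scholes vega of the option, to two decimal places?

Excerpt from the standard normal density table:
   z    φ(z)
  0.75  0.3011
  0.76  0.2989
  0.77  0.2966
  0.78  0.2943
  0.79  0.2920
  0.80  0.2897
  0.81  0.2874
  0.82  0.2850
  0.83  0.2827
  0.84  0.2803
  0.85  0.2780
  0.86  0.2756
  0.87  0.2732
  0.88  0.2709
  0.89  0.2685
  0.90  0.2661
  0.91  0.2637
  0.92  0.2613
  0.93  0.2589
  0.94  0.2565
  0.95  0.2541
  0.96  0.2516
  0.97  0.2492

89.64

σ√T = 0.47·√0.5 = 0.3323
d₁ = [ln(460/380) + (0.08 + 0.47²/2)·0.5] / 0.3323 = [0.1911 + 0.0952] / 0.3323 = 0.8614 ⇒ 0.86
√T = √0.5 = 0.7071
φ(d₁) = φ(0.86) = 0.2756
vega = S·φ(d₁)·√T = 460·0.2756·0.7071 = 89.6433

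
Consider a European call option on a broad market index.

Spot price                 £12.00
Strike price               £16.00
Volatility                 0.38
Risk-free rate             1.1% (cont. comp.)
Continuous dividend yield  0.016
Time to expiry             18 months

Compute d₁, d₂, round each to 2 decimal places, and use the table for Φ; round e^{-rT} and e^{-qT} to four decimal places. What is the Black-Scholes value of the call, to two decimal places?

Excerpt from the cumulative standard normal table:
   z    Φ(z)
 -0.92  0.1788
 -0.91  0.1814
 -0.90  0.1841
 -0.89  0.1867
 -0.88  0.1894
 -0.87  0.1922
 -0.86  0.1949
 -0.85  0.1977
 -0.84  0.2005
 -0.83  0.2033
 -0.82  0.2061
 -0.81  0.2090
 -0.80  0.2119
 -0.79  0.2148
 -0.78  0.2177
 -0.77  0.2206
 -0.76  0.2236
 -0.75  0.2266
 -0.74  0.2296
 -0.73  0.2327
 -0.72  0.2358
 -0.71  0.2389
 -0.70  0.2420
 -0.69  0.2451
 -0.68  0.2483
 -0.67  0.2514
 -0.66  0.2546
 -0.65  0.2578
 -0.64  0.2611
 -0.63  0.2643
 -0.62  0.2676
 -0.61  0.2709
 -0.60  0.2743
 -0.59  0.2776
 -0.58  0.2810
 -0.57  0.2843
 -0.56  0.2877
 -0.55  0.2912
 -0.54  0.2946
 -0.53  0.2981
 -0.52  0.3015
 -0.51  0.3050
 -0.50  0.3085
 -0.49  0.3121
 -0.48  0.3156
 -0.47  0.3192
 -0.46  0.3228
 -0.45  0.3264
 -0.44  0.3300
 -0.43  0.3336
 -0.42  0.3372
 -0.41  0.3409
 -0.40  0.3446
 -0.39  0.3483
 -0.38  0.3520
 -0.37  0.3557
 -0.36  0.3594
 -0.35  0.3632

£1.01

σ√T = 0.38 × 1.2247 = 0.4654
d₁ = [ln(12/16) + (0.011 − 0.016 + 0.38²/2)·1.5] / 0.4654 = [-0.2877 + 0.1008] / 0.4654 = -0.4015 which rounds to -0.40
d₂ = d₁ − σ√T = -0.4015 − 0.4654 = -0.8670 which rounds to -0.87
e^(−qT) = e^(−0.016·1.5) = 0.9763;  e^(−rT) = e^(−0.011·1.5) = 0.9836
C = 12·0.9763·N(-0.40) − 16·0.9836·N(-0.87) = 12·0.9763·0.3446 − 16·0.9836·0.1922 = 4.0372 − 3.0248 = 1.0124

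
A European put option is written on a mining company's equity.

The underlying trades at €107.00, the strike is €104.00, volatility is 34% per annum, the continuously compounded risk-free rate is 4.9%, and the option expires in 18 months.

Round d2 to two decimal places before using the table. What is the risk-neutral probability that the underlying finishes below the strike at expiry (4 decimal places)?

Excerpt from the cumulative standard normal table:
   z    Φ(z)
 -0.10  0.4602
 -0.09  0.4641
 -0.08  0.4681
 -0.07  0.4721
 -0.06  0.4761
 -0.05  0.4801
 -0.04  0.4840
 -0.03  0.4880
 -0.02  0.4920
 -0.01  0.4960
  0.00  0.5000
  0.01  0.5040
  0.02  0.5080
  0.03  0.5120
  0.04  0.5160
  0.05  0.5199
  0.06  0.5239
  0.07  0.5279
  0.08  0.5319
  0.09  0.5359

σ√T = 0.34·√1.5 = 0.4164
d₁ = [ln(107/104) + (0.049 + 0.34²/2)·1.5] / 0.4164 = [0.0284 + 0.1602] / 0.4164 = 0.4530 → 0.45
d₂ = d₁ − σ√T = 0.4530 − 0.4164 = 0.0366 → 0.04
Pr(exercise) under Q = N(−d₂) = N(-0.04) = 0.4840

0.4840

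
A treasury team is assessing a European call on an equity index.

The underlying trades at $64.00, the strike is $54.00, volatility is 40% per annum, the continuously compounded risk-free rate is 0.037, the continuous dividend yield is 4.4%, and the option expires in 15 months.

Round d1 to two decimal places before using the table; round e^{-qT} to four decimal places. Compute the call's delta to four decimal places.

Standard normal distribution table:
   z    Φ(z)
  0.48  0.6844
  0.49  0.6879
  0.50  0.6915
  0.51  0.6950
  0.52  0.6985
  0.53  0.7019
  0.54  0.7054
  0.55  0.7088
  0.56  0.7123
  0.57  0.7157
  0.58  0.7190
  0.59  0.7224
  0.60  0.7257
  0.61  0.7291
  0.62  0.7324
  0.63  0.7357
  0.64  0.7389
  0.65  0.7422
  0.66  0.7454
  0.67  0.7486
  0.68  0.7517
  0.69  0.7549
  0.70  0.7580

0.6805

T = 1.25;  σ√T = 0.4472
d₁ = [ln(64/54) + (0.037 − 0.044 + 0.4²/2)·1.25] / 0.4472 = [0.1699 + 0.0913] / 0.4472 = 0.5839 which rounds to 0.58
N(d₁) = N(0.58) = 0.7190
Δ_call = exp(−qT)·N(d₁) = 0.9465·0.7190 = 0.6805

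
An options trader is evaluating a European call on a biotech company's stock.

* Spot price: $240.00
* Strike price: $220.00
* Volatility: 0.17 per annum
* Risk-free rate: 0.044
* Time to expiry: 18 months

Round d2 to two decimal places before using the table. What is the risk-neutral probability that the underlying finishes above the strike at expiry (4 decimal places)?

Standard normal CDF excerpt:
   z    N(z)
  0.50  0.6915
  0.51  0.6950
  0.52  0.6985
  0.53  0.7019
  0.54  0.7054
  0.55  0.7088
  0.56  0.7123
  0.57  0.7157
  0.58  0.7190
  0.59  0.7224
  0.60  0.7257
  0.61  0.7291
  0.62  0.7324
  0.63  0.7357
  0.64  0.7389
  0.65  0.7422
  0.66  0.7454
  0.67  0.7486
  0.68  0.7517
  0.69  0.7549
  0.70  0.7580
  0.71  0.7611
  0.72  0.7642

σ√T = 0.17 × 1.2247 = 0.2082
d₁ = [ln(240/220) + (0.044 + 0.17²/2)·1.5] / 0.2082 = [0.0870 + 0.0877] / 0.2082 = 0.8390 which rounds to 0.84
d₂ = d₁ − σ√T = 0.8390 − 0.2082 = 0.6308 which rounds to 0.63
Risk-neutral Pr[S_T > K] = N(d₂) = N(0.63) = 0.7357

0.7357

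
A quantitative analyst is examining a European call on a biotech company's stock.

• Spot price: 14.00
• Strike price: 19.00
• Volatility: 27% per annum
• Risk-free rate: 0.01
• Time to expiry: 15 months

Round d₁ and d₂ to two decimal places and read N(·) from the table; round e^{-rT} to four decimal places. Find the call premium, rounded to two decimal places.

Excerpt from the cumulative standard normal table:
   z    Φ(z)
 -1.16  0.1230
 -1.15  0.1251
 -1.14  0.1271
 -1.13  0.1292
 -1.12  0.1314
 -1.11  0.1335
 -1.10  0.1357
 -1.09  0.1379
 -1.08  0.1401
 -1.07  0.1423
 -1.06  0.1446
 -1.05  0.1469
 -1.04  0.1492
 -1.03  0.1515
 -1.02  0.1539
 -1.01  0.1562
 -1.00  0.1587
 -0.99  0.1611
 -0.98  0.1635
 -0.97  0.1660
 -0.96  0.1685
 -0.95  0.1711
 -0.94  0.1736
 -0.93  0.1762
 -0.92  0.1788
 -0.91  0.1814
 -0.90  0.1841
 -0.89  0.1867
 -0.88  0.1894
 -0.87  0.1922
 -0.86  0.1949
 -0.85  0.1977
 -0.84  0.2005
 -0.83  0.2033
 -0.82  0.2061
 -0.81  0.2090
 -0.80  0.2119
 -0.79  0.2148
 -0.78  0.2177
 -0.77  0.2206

0.42

σ√T = 0.27·√1.25 = 0.3019
ln(S/K) + (r + σ²/2)T = ln(14/19) + (0.01 + 0.27²/2)·1.25 = -0.3054 + 0.0581 = -0.2473
d₁ = -0.2473 / 0.3019 = -0.8193 ⇒ -0.82
d₂ = d₁ − σ√T = -0.8193 − 0.3019 = -1.1212 ⇒ -1.12
e^(−rT) = e^(−0.01·1.25) = 0.9876
C = 14·N(-0.82) − 19·0.9876·N(-1.12) = 14·0.2061 − 19·0.9876·0.1314 = 2.8854 − 2.4656 = 0.4198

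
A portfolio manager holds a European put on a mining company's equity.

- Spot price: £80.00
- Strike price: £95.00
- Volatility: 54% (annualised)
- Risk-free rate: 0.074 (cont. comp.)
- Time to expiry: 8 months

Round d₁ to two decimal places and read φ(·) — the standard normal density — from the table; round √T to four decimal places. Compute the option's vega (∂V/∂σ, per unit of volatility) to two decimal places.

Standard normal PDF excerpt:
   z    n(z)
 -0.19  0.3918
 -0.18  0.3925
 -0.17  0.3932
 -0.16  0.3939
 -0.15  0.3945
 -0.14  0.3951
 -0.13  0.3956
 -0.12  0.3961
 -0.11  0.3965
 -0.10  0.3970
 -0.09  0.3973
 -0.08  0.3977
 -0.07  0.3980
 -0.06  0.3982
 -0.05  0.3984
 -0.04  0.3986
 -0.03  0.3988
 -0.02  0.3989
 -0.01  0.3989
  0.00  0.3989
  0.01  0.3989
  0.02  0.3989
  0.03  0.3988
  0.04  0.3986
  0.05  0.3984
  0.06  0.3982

26.01

σ√T = 0.54·√0.6667 = 0.4409
d₁ = [ln(80/95) + (0.074 + 0.54²/2)·0.6667] / 0.4409 = [-0.1719 + 0.1465] / 0.4409 = -0.0574 ⇒ -0.06
√T = √0.6667 = 0.8165
φ(d₁) = φ(-0.06) = 0.3982
vega = S·φ(d₁)·√T = 80·0.3982·0.8165 = 26.0104
(Vega is the same for a European call and put with the same parameters.)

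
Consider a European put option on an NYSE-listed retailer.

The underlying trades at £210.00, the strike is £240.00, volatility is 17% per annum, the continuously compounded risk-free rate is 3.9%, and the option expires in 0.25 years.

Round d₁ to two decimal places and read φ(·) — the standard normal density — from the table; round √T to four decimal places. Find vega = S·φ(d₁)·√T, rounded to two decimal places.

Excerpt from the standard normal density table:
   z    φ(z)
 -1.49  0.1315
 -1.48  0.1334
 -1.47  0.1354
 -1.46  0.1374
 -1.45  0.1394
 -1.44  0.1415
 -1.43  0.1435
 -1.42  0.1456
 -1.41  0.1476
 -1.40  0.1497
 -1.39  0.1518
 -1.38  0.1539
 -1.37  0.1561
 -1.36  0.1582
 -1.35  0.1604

15.50

T = 0.25;  σ√T = 0.0850
d₁ = [ln(210/240) + (0.039 + ½·0.17²)·0.25] / (σ√T) = (-0.1335 + 0.0134) / 0.0850 = -1.4138 which rounds to -1.41
√T = √0.25 = 0.5000
φ(d₁) = φ(-1.41) = 0.1476
vega = S·φ(d₁)·√T = 210·0.1476·0.5000 = 15.4980
(Vega is the same for a European call and put with the same parameters.)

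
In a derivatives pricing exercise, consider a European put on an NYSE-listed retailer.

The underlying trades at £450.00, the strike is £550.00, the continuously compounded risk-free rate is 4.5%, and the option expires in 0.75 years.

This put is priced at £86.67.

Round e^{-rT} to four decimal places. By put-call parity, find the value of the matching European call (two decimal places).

£4.93

e^(−rT) = e^(−0.045·0.75) = 0.9668
Put-call parity: C − P = S − K·e^(−rT) = 450 − 550·0.9668 = 450 − 531.7400 = -81.7400
C = P + (C − P) = 86.67 + (-81.7400) = 4.9300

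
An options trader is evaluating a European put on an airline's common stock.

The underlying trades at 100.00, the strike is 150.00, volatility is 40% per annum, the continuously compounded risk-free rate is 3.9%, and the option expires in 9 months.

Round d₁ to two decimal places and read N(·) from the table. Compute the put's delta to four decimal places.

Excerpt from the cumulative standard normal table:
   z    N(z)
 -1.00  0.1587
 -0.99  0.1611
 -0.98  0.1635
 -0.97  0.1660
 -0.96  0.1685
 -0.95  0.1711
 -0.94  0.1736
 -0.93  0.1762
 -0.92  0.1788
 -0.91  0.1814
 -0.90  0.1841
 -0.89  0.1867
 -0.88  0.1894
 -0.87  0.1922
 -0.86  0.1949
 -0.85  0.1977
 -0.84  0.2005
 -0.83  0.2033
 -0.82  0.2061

σ√T = 0.4 × 0.8660 = 0.3464
ln(S/K) + (r + σ²/2)T = ln(100/150) + (0.039 + 0.4²/2)·0.75 = -0.4055 + 0.0893 = -0.3162
d₁ = -0.3162 / 0.3464 = -0.9128 ⇒ -0.91
N(d₁) = N(-0.91) = 0.1814
Δ_put = N(d₁) − 1 = 0.1814 − 1 = -0.8186

-0.8186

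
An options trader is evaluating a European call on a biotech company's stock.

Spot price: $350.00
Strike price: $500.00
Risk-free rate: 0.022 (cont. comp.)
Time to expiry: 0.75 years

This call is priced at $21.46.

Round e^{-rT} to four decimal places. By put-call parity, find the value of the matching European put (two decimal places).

$163.26

e^(−rT) = e^(−0.022·0.75) = 0.9836
Put-call parity: C − P = S − K·e^(−rT) = 350 − 500·0.9836 = 350 − 491.8000 = -141.8000
P = C − (C − P) = 21.46 − (-141.8000) = 163.2600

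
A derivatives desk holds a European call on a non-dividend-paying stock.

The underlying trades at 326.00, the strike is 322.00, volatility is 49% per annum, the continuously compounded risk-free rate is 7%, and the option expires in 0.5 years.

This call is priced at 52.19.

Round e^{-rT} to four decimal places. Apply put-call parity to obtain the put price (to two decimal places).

e^(−rT) = e^(−0.07·0.5) = 0.9656
Put-call parity: C − P = S − K·e^(−rT) = 326 − 322·0.9656 = 326 − 310.9232 = 15.0768
P = C − (C − P) = 52.19 − (15.0768) = 37.1132

37.11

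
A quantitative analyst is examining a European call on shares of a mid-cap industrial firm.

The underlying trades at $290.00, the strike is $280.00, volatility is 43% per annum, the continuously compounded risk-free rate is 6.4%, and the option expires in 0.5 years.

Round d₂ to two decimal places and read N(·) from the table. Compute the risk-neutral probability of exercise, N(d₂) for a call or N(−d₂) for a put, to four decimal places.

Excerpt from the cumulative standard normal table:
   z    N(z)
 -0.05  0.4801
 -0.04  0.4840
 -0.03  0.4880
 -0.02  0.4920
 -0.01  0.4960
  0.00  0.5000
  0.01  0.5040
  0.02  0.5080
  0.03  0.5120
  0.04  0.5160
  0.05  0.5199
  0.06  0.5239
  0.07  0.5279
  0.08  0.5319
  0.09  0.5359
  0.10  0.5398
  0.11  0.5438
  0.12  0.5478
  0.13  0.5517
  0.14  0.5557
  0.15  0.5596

0.5279

σ√T = 0.43·√0.5 = 0.3041
d₁ = [ln(290/280) + (0.064 + 0.43²/2)·0.5] / 0.3041 = [0.0351 + 0.0782] / 0.3041 = 0.3727 ⇒ 0.37
d₂ = d₁ − σ√T = 0.3727 − 0.3041 = 0.0686 ⇒ 0.07
Risk-neutral Pr[S_T > K] = N(d₂) = N(0.07) = 0.5279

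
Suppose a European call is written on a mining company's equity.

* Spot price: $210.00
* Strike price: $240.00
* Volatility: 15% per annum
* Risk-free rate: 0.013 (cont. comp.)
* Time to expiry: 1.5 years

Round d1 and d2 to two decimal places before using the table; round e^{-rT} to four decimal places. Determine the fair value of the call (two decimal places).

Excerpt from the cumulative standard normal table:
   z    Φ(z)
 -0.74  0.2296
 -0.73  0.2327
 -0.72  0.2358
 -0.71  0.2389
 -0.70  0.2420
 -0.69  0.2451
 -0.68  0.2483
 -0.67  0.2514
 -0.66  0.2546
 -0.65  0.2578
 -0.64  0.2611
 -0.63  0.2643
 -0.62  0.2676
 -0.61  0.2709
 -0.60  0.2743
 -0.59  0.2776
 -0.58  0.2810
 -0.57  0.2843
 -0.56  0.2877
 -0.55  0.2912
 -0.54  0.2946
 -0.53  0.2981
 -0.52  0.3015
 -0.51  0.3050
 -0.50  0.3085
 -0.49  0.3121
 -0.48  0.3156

σ√T = 0.15·√1.5 = 0.1837
d₁ = [ln(210/240) + (0.013 + 0.15²/2)·1.5] / 0.1837 = [-0.1335 + 0.0364] / 0.1837 = -0.5289 ⇒ -0.53
d₂ = d₁ − σ√T = -0.5289 − 0.1837 = -0.7126 ⇒ -0.71
e^(−rT) = e^(−0.013·1.5) = 0.9807
N(d₁) = N(-0.53) = 0.2981;  N(d₂) = N(-0.71) = 0.2389
C = 210·0.2981 − 240·0.9807·0.2389 = 62.6010 − 56.2294 = 6.3716

$6.37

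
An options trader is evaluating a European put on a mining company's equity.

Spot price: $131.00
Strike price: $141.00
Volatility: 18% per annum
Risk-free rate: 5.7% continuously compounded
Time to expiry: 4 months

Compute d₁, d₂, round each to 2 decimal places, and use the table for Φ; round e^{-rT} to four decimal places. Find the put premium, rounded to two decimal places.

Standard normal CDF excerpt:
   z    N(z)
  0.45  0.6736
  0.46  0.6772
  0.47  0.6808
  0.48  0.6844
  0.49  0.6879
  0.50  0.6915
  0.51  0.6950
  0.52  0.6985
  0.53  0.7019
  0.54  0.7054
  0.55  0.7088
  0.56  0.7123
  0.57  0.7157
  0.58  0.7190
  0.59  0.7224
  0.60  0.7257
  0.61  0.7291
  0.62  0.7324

σ√T = 0.18 × 0.5774 = 0.1039
d₁ = [ln(131/141) + (0.057 + 0.18²/2)·0.3333] / 0.1039 = [-0.0736 + 0.0244] / 0.1039 = -0.4731 ≈ -0.47
d₂ = d₁ − σ√T = -0.4731 − 0.1039 = -0.5770 ≈ -0.58
exp(−rT) = exp(−0.057·0.3333) = 0.9812
P = 141·0.9812·N(0.58) − 131·N(0.47) = 141·0.9812·0.7190 − 131·0.6808 = 99.4731 − 89.1848 = 10.2883

$10.29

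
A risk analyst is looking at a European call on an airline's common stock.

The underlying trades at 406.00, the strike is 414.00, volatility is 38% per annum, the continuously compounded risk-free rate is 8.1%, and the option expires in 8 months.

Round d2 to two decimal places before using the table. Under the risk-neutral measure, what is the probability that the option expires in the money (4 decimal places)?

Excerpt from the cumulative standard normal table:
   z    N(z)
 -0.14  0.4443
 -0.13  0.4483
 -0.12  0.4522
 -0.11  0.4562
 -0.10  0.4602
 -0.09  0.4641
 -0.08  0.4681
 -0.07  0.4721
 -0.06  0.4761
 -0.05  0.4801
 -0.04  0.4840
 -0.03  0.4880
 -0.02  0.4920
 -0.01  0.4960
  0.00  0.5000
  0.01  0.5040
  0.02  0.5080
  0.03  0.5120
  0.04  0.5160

0.4840

σ√T = 0.38 × 0.8165 = 0.3103
d₁ = [ln(406/414) + (0.081 + 0.38²/2)·0.6667] / 0.3103 = [-0.0195 + 0.1021] / 0.3103 = 0.2663 ≈ 0.27
d₂ = d₁ − σ√T = 0.2663 − 0.3103 = -0.0440 ≈ -0.04
Risk-neutral Pr[S_T > K] = N(d₂) = N(-0.04) = 0.4840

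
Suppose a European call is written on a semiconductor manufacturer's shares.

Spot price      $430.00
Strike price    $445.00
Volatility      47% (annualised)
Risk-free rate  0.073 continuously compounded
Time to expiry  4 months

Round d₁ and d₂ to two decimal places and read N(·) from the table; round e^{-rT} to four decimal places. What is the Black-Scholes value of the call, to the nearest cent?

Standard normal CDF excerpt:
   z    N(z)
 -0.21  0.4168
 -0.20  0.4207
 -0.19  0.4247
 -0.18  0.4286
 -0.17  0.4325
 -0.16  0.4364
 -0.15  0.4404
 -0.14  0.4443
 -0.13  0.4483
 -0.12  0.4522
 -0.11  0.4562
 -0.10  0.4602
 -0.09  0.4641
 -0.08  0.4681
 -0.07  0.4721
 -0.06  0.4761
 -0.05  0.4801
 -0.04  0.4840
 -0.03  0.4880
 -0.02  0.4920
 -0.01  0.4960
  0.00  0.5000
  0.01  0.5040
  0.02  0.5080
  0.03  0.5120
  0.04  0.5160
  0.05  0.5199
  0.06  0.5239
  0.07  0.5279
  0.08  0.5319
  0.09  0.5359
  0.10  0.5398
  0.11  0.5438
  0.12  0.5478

$44.27

σ√T = 0.47 × 0.5774 = 0.2714
d₁ = [ln(430/445) + (0.073 + ½·0.47²)·0.3333] / (σ√T) = (-0.0343 + 0.0611) / 0.2714 = 0.0990 which rounds to 0.10
d₂ = 0.0990 − 0.2714 = -0.1724 which rounds to -0.17
e^(−rT) = e^(−0.073·0.3333) = 0.9760
N(d₁) = N(0.10) = 0.5398;  N(d₂) = N(-0.17) = 0.4325
C = 430·0.5398 − 445·0.9760·0.4325 = 232.1140 − 187.8434 = 44.2706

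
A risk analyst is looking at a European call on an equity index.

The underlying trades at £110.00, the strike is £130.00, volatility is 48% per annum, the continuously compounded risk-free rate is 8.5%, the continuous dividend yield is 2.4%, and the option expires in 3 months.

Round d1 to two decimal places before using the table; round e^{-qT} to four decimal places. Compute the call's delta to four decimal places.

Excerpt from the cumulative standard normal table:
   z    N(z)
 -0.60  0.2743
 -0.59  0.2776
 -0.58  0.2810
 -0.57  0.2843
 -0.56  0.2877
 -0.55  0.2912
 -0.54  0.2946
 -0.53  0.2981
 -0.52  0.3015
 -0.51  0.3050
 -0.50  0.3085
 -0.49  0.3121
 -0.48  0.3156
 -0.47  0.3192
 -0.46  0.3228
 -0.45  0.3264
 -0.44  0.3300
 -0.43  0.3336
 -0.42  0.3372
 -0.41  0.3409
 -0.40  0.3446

0.3032

σ√T = 0.48·√0.25 = 0.2400
ln(S/K) + (r − q + σ²/2)T = ln(110/130) + (0.085 − 0.024 + 0.48²/2)·0.25 = -0.1671 + 0.0440 = -0.1230
d₁ = -0.1230 / 0.2400 = -0.5125 ≈ -0.51
N(d₁) = N(-0.51) = 0.3050
Δ_call = e^(−qT)·N(d₁) = 0.9940·0.3050 = 0.3032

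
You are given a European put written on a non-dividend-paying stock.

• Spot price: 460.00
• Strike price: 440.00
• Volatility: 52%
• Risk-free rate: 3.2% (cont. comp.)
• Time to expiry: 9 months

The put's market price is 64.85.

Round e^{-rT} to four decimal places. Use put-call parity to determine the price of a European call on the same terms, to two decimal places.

95.28

exp(−rT) = exp(−0.032·0.75) = 0.9763
Put-call parity: C − P = S − K·e^(−rT) = 460 − 440·0.9763 = 460 − 429.5720 = 30.4280
C = P + (C − P) = 64.85 + (30.4280) = 95.2780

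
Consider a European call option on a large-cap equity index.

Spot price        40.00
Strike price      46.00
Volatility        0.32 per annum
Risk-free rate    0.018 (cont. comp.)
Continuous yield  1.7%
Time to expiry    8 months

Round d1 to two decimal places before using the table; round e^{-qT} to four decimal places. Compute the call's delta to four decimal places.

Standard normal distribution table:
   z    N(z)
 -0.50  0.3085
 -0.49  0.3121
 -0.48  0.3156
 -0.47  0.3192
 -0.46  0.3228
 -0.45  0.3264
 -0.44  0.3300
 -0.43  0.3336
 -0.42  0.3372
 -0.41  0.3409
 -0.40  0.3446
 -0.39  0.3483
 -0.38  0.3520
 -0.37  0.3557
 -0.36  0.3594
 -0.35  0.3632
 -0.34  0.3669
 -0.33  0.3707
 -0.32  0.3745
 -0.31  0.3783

0.3407

σ√T = 0.32·√0.6667 = 0.2613
ln(S/K) + (r − q + σ²/2)T = ln(40/46) + (0.018 − 0.017 + 0.32²/2)·0.6667 = -0.1398 + 0.0348 = -0.1050
d₁ = -0.1050 / 0.2613 = -0.4017 → -0.40
N(d₁) = N(-0.40) = 0.3446
Δ_call = exp(−qT)·N(d₁) = 0.9887·0.3446 = 0.3407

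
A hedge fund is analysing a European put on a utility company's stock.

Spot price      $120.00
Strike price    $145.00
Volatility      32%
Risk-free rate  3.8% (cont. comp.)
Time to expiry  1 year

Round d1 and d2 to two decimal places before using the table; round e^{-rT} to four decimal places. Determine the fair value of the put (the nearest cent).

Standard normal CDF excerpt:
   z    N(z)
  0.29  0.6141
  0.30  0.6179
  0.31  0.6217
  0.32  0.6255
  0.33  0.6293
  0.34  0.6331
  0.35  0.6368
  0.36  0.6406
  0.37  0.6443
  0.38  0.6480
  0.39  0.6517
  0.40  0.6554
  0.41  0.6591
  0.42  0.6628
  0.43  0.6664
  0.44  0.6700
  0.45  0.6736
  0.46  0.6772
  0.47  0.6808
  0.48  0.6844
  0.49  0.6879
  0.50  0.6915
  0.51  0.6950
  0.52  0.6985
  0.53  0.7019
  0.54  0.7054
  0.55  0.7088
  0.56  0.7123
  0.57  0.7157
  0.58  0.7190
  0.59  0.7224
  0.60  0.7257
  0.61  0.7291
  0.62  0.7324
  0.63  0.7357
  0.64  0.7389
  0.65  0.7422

σ√T = 0.32 × 1.0000 = 0.3200
d₁ = [ln(120/145) + (0.038 + ½·0.32²)·1] / (σ√T) = (-0.1892 + 0.0892) / 0.3200 = -0.3126 which rounds to -0.31
d₂ = -0.3126 − 0.3200 = -0.6326 which rounds to -0.63
exp(−rT) = exp(−0.038·1) = 0.9627
N(−d₂) = N(0.63) = 0.7357;  N(−d₁) = N(0.31) = 0.6217
P = 145·0.9627·0.7357 − 120·0.6217 = 102.6975 − 74.6040 = 28.0935

$28.09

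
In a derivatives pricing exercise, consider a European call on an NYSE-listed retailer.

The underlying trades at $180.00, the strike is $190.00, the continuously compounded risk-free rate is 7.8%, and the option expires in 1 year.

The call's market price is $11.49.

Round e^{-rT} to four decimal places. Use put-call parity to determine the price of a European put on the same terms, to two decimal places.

$7.24

e^(−rT) = e^(−0.078·1) = 0.9250
Put-call parity: C − P = S − K·e^(−rT) = 180 − 190·0.9250 = 180 − 175.7500 = 4.2500
P = C − (C − P) = 11.49 − (4.2500) = 7.2400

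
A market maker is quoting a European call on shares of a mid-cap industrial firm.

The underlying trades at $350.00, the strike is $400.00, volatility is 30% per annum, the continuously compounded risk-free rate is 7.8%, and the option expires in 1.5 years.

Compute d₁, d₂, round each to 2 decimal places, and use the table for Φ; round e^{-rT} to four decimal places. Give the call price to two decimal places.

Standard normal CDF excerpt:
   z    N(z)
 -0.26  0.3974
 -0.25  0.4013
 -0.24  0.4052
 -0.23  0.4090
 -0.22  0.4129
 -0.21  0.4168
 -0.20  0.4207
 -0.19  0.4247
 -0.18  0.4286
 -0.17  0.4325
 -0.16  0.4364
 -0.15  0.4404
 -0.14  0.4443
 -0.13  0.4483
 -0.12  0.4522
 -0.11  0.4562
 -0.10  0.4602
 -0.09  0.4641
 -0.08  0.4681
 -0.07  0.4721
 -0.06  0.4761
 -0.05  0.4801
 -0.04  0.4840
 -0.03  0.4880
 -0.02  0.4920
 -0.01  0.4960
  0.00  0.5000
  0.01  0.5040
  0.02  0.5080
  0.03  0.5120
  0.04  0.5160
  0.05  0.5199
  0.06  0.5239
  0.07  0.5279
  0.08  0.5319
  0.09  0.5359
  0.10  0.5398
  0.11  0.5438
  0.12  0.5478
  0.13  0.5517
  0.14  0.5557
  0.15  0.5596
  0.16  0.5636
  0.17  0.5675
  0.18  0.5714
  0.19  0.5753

σ√T = 0.3·√1.5 = 0.3674
ln(S/K) + (r + σ²/2)T = ln(350/400) + (0.078 + 0.3²/2)·1.5 = -0.1335 + 0.1845 = 0.0510
d₁ = 0.0510 / 0.3674 = 0.1387 ⇒ 0.14
d₂ = d₁ − σ√T = 0.1387 − 0.3674 = -0.2287 ⇒ -0.23
exp(−rT) = exp(−0.078·1.5) = 0.8896
C = 350·N(0.14) − 400·0.8896·N(-0.23) = 350·0.5557 − 400·0.8896·0.4090 = 194.4950 − 145.5386 = 48.9564

$48.96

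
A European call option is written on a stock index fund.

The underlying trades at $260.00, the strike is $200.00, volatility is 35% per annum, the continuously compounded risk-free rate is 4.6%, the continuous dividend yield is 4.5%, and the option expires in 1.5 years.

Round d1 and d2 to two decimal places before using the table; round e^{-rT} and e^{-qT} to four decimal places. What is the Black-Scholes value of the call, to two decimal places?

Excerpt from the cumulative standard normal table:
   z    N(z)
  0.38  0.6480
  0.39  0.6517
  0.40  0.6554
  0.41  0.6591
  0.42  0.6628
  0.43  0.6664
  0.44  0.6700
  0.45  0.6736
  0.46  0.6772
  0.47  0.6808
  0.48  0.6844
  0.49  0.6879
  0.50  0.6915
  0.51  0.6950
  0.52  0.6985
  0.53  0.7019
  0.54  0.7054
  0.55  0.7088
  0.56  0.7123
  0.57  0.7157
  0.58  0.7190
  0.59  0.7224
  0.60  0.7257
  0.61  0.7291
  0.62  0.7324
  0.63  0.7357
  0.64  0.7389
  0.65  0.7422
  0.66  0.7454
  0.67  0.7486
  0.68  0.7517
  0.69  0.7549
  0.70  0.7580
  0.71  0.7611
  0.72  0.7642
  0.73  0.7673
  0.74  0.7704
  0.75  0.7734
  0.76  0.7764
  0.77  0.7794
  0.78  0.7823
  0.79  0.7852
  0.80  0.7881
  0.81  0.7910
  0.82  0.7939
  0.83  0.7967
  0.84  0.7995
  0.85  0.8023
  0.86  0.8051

σ√T = 0.35·√1.5 = 0.4287
d₁ = [ln(260/200) + (0.046 − 0.045 + ½·0.35²)·1.5] / (σ√T) = (0.2624 + 0.0934) / 0.4287 = 0.8299 which rounds to 0.83
d₂ = 0.8299 − 0.4287 = 0.4012 which rounds to 0.40
e^(−qT) = e^(−0.045·1.5) = 0.9347;  e^(−rT) = e^(−0.046·1.5) = 0.9333
N(d₁) = N(0.83) = 0.7967;  N(d₂) = N(0.40) = 0.6554
C = 260·0.9347·0.7967 − 200·0.9333·0.6554 = 193.6156 − 122.3370 = 71.2787

$71.28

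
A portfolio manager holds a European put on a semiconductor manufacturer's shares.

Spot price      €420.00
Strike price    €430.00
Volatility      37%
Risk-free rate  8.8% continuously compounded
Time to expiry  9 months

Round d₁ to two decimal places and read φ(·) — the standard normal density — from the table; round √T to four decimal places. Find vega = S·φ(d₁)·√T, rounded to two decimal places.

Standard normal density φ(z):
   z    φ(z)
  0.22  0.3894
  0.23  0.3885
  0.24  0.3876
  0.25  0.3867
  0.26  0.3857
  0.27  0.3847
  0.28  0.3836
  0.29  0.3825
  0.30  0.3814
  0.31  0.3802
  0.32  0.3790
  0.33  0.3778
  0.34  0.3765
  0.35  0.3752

T = 0.75;  σ√T = 0.3204
ln(S/K) + (r + σ²/2)T = ln(420/430) + (0.088 + 0.37²/2)·0.75 = -0.0235 + 0.1173 = 0.0938
d₁ = 0.0938 / 0.3204 = 0.2928 which rounds to 0.29
√T = √0.75 = 0.8660
φ(d₁) = φ(0.29) = 0.3825
vega = S·φ(d₁)·√T = 420·0.3825·0.8660 = 139.1229

139.12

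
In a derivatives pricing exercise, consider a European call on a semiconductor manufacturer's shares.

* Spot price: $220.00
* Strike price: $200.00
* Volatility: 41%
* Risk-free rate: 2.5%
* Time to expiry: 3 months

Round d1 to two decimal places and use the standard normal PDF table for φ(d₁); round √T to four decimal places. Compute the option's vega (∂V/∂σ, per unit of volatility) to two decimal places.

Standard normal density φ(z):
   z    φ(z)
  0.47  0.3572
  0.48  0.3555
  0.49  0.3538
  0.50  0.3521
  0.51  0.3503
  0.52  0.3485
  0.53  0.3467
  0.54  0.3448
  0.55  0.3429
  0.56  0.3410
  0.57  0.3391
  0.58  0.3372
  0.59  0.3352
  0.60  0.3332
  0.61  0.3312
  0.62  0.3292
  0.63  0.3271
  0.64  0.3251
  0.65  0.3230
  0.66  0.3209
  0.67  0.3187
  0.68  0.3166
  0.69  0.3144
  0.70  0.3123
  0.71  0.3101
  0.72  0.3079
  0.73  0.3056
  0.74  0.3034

T = 0.25;  σ√T = 0.2050
d₁ = [ln(220/200) + (0.025 + ½·0.41²)·0.25] / (σ√T) = (0.0953 + 0.0273) / 0.2050 = 0.5979 → 0.60
√T = √0.25 = 0.5000
φ(d₁) = φ(0.60) = 0.3332
vega = S·φ(d₁)·√T = 220·0.3332·0.5000 = 36.6520

36.65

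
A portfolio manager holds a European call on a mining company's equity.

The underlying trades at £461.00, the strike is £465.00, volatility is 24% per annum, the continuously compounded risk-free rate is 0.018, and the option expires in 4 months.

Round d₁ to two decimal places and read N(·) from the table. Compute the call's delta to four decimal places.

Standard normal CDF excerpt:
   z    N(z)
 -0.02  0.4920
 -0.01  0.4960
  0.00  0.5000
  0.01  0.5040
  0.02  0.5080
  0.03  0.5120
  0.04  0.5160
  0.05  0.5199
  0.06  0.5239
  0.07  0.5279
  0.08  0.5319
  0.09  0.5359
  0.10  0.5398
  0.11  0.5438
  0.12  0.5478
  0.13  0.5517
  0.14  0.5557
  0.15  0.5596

σ√T = 0.24·√0.3333 = 0.1386
d₁ = [ln(461/465) + (0.018 + ½·0.24²)·0.3333] / (σ√T) = (-0.0086 + 0.0156) / 0.1386 = 0.0502 ⇒ 0.05
N(d₁) = N(0.05) = 0.5199
Δ_call = N(d₁) = 0.5199

0.5199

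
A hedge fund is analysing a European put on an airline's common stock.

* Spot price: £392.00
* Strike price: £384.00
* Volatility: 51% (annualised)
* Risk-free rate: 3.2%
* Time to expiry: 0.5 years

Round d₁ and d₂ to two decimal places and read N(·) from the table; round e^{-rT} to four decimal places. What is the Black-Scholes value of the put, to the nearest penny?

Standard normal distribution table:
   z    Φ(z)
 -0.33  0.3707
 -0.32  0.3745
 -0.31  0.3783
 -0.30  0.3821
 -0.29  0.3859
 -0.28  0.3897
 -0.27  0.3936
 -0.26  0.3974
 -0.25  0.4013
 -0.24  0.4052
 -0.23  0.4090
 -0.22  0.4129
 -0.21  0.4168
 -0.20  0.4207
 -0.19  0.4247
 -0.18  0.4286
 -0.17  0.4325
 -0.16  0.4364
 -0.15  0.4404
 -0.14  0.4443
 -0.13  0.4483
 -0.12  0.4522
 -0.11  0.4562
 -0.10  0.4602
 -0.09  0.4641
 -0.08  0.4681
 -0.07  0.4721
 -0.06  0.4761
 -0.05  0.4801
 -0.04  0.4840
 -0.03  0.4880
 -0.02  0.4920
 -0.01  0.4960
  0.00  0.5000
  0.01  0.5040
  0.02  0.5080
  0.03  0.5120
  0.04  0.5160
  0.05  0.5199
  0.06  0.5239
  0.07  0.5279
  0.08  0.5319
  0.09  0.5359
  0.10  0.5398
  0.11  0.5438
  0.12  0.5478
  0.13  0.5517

£48.24

σ√T = 0.51·√0.5 = 0.3606
ln(S/K) + (r + σ²/2)T = ln(392/384) + (0.032 + 0.51²/2)·0.5 = 0.0206 + 0.0810 = 0.1016
d₁ = 0.1016 / 0.3606 = 0.2819 ⇒ 0.28
d₂ = d₁ − σ√T = 0.2819 − 0.3606 = -0.0788 ⇒ -0.08
exp(−rT) = exp(−0.032·0.5) = 0.9841
P = 384·0.9841·N(0.08) − 392·N(-0.28) = 384·0.9841·0.5319 − 392·0.3897 = 201.0020 − 152.7624 = 48.2396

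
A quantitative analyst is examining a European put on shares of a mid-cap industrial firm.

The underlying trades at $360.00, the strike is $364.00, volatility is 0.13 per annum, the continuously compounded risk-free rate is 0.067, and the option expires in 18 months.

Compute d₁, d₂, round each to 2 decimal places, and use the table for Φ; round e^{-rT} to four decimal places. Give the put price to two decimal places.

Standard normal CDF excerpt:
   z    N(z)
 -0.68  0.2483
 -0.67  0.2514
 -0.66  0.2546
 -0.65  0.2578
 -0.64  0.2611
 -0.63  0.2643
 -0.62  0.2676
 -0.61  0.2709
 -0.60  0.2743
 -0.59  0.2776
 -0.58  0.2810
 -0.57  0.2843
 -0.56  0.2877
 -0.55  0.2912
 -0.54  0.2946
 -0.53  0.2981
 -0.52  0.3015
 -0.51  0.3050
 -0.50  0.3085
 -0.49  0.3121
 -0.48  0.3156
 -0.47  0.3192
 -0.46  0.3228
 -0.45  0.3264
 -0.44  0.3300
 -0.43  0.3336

σ√T = 0.13·√1.5 = 0.1592
d₁ = [ln(360/364) + (0.067 + 0.13²/2)·1.5] / 0.1592 = [-0.0110 + 0.1132] / 0.1592 = 0.6414 which rounds to 0.64
d₂ = d₁ − σ√T = 0.6414 − 0.1592 = 0.4822 which rounds to 0.48
exp(−rT) = exp(−0.067·1.5) = 0.9044
P = 364·0.9044·N(-0.48) − 360·N(-0.64) = 364·0.9044·0.3156 − 360·0.2611 = 103.8960 − 93.9960 = 9.9000

$9.90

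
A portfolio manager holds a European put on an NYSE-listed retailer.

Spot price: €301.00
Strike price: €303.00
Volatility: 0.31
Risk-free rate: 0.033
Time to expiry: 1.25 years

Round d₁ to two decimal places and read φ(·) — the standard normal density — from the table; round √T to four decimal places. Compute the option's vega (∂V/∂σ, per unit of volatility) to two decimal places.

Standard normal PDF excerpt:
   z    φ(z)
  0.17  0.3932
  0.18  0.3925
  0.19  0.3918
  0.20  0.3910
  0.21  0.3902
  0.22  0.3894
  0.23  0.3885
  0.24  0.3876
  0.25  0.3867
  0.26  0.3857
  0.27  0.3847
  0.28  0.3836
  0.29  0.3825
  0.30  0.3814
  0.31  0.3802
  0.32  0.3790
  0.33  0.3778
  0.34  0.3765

129.46

σ√T = 0.31·√1.25 = 0.3466
ln(S/K) + (r + σ²/2)T = ln(301/303) + (0.033 + 0.31²/2)·1.25 = -0.0066 + 0.1013 = 0.0947
d₁ = 0.0947 / 0.3466 = 0.2732 ≈ 0.27
√T = √1.25 = 1.1180
φ(d₁) = φ(0.27) = 0.3847
vega = S·φ(d₁)·√T = 301·0.3847·1.1180 = 129.4585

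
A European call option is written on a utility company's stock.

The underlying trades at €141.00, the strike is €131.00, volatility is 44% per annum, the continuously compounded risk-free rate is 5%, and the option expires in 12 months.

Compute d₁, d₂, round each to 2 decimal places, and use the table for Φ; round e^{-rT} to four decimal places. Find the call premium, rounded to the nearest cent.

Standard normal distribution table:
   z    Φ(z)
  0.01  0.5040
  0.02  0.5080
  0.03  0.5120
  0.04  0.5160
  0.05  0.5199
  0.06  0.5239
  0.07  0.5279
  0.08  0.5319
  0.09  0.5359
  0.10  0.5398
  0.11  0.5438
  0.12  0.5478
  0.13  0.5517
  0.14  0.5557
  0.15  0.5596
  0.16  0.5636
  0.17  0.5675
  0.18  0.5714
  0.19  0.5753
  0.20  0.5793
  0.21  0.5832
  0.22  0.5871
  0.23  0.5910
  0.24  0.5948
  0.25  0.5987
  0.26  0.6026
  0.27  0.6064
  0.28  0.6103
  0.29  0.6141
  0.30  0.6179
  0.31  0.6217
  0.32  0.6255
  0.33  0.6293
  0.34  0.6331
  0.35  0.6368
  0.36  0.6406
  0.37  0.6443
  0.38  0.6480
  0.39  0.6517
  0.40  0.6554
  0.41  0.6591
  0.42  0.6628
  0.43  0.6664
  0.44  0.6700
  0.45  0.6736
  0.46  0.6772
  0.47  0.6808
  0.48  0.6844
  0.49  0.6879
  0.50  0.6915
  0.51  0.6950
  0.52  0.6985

T = 1;  σ√T = 0.4400
d₁ = [ln(141/131) + (0.05 + 0.44²/2)·1] / 0.4400 = [0.0736 + 0.1468] / 0.4400 = 0.5008 → 0.50
d₂ = d₁ − σ√T = 0.5008 − 0.4400 = 0.0608 → 0.06
exp(−rT) = exp(−0.05·1) = 0.9512
C = 141·N(0.50) − 131·0.9512·N(0.06) = 141·0.6915 − 131·0.9512·0.5239 = 97.5015 − 65.2817 = 32.2198

€32.22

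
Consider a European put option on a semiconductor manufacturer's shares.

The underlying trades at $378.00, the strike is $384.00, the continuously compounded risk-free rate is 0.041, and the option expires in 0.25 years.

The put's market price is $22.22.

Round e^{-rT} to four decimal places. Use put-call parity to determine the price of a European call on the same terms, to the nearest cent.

exp(−rT) = exp(−0.041·0.25) = 0.9898
Put-call parity: C − P = S − K·e^(−rT) = 378 − 384·0.9898 = 378 − 380.0832 = -2.0832
C = P + (C − P) = 22.22 + (-2.0832) = 20.1368

$20.14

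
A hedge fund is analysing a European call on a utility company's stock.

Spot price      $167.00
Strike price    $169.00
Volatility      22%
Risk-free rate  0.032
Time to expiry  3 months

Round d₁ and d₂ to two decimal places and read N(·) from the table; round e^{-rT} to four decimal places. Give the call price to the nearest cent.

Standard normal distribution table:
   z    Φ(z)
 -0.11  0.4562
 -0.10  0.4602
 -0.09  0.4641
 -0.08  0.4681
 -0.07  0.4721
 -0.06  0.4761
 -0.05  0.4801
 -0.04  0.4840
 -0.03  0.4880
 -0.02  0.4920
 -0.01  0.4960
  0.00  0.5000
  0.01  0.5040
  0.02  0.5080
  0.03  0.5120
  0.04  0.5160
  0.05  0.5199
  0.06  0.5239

σ√T = 0.22·√0.25 = 0.1100
d₁ = [ln(167/169) + (0.032 + 0.22²/2)·0.25] / 0.1100 = [-0.0119 + 0.0140] / 0.1100 = 0.0195 ≈ 0.02
d₂ = d₁ − σ√T = 0.0195 − 0.1100 = -0.0905 ≈ -0.09
exp(−rT) = exp(−0.032·0.25) = 0.9920
N(d₁) = N(0.02) = 0.5080;  N(d₂) = N(-0.09) = 0.4641
C = 167·0.5080 − 169·0.9920·0.4641 = 84.8360 − 77.8054 = 7.0306

$7.03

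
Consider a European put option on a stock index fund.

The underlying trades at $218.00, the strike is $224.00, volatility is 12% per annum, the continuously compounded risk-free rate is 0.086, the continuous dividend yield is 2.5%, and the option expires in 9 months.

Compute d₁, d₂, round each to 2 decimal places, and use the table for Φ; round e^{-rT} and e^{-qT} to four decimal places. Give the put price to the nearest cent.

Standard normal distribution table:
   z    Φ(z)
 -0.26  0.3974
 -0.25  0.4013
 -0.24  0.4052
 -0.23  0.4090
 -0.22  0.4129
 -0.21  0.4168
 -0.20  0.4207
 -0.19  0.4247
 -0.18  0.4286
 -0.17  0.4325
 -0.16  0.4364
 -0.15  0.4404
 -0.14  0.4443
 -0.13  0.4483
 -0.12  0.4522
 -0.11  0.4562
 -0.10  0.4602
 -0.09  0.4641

$6.64

σ√T = 0.12·√0.75 = 0.1039
d₁ = [ln(218/224) + (0.086 − 0.025 + 0.12²/2)·0.75] / 0.1039 = [-0.0272 + 0.0512] / 0.1039 = 0.2309 ≈ 0.23
d₂ = d₁ − σ√T = 0.2309 − 0.1039 = 0.1270 ≈ 0.13
exp(−qT) = exp(−0.025·0.75) = 0.9814;  exp(−rT) = exp(−0.086·0.75) = 0.9375
N(−d₂) = N(-0.13) = 0.4483;  N(−d₁) = N(-0.23) = 0.4090
P = 224·0.9375·0.4483 − 218·0.9814·0.4090 = 94.1430 − 87.5036 = 6.6394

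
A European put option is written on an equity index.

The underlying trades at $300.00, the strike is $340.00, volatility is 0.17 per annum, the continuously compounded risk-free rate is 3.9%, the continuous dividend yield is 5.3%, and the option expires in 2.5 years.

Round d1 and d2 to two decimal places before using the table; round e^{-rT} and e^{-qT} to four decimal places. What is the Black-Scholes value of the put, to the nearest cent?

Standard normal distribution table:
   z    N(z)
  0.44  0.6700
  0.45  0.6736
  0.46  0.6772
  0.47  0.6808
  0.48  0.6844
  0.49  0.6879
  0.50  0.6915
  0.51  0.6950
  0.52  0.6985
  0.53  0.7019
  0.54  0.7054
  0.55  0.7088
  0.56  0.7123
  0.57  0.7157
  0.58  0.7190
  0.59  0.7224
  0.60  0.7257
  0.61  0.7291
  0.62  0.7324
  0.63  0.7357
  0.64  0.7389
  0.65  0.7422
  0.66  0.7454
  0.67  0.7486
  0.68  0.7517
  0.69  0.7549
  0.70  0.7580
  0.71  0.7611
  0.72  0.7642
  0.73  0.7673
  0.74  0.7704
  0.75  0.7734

$58.70

σ√T = 0.17 × 1.5811 = 0.2688
d₁ = [ln(300/340) + (0.039 − 0.053 + 0.17²/2)·2.5] / 0.2688 = [-0.1252 + 0.0011] / 0.2688 = -0.4615 ≈ -0.46
d₂ = d₁ − σ√T = -0.4615 − 0.2688 = -0.7303 ≈ -0.73
exp(−qT) = exp(−0.053·2.5) = 0.8759;  exp(−rT) = exp(−0.039·2.5) = 0.9071
N(−d₂) = N(0.73) = 0.7673;  N(−d₁) = N(0.46) = 0.6772
P = 340·0.9071·0.7673 − 300·0.8759·0.6772 = 236.6461 − 177.9478 = 58.6982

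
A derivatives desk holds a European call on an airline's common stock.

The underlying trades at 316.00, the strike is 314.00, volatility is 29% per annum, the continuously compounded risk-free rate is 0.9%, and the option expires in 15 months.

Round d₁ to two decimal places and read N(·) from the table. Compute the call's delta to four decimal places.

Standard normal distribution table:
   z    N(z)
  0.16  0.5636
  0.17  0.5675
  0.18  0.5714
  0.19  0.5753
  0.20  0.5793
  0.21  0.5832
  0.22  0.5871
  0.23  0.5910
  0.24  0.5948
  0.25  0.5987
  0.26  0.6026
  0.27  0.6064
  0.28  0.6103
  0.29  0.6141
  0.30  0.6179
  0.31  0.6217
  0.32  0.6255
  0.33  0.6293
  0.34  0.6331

0.5871

T = 1.25;  σ√T = 0.3242
d₁ = [ln(316/314) + (0.009 + 0.29²/2)·1.25] / 0.3242 = [0.0063 + 0.0638] / 0.3242 = 0.2164 which rounds to 0.22
N(d₁) = N(0.22) = 0.5871
Δ_call = N(d₁) = 0.5871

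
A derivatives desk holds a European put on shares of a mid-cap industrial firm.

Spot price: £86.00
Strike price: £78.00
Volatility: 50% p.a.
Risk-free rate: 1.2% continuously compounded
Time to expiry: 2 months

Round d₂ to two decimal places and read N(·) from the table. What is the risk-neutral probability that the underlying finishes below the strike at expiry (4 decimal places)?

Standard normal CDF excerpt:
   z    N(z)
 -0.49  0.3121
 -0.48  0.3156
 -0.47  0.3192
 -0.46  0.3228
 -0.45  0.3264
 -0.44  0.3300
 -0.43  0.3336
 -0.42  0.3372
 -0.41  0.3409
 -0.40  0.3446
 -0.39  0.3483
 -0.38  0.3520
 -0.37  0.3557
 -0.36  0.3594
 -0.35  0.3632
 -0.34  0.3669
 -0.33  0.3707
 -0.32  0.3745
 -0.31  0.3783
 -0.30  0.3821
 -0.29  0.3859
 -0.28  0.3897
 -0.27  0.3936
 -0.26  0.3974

σ√T = 0.5·√0.1667 = 0.2041
ln(S/K) + (r + σ²/2)T = ln(86/78) + (0.012 + 0.5²/2)·0.1667 = 0.0976 + 0.0228 = 0.1205
d₁ = 0.1205 / 0.2041 = 0.5902 → 0.59
d₂ = d₁ − σ√T = 0.5902 − 0.2041 = 0.3861 → 0.39
Risk-neutral Pr[S_T < K] = N(−d₂) = N(-0.39) = 0.3483

0.3483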